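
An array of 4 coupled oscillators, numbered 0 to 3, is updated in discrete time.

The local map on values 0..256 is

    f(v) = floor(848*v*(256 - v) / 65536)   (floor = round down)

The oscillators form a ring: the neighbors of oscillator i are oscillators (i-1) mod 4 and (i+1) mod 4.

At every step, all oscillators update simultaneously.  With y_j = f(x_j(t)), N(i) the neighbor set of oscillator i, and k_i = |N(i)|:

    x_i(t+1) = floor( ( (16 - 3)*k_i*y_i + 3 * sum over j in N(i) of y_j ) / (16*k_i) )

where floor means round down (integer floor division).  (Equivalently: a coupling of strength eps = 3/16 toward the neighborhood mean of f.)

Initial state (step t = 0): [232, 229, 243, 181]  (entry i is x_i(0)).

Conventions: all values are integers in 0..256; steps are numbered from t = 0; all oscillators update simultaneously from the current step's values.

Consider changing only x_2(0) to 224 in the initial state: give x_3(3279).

Simulating step by step:
t=0: [232, 229, 224, 181]
t=1: [82, 80, 98, 157]
t=2: [185, 183, 198, 199]
t=3: [167, 169, 150, 148]
t=4: [193, 191, 203, 204]
t=5: [155, 157, 140, 139]
t=6: [202, 201, 209, 209]
t=7: [139, 141, 128, 128]
t=8: [210, 209, 211, 211]
t=9: [124, 126, 122, 122]
t=10: [211, 211, 211, 211]
t=11: [122, 122, 122, 122]
t=12: [211, 211, 211, 211]

Answer: x_3(3279) = 122
Key observation: The state at step 10, [211, 211, 211, 211], reappears at step 12: the system is in a cycle of period 2 from step 10 on.  Therefore the state at step 3279 equals the state at step 10 + ((3279 - 10) mod 2) = 11, which is [122, 122, 122, 122].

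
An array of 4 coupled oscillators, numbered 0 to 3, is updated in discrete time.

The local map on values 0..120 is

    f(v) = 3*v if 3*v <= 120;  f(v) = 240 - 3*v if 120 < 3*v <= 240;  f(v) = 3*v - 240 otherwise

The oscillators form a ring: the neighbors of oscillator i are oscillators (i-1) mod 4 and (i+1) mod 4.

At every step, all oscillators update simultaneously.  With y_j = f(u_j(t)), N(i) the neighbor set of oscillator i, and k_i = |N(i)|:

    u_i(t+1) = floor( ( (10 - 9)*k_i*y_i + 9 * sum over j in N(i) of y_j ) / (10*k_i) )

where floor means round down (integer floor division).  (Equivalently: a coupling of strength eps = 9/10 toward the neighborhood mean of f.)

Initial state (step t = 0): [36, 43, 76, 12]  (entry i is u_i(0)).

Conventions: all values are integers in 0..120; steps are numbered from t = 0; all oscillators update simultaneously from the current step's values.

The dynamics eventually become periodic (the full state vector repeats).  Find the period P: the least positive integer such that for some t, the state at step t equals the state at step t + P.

Simulating step by step:
t=0: [36, 43, 76, 12]
t=1: [76, 65, 67, 57]
t=2: [52, 27, 55, 29]
t=3: [84, 79, 83, 80]
t=4: [2, 9, 2, 9]
t=5: [24, 8, 24, 8]
t=6: [28, 67, 28, 67]
t=7: [43, 79, 43, 79]
t=8: [13, 100, 13, 100]
t=9: [57, 41, 57, 41]
t=10: [112, 73, 112, 73]
t=11: [28, 88, 28, 88]
t=12: [30, 78, 30, 78]
t=13: [14, 81, 14, 81]
t=14: [6, 38, 6, 38]
t=15: [104, 27, 104, 27]
t=16: [80, 72, 80, 72]
t=17: [21, 2, 21, 2]
t=18: [11, 57, 11, 57]
t=19: [65, 36, 65, 36]
t=20: [101, 51, 101, 51]
t=21: [84, 65, 84, 65]
t=22: [41, 15, 41, 15]
t=23: [52, 109, 52, 109]
t=24: [86, 84, 86, 84]
t=25: [12, 17, 12, 17]
t=26: [49, 37, 49, 37]
t=27: [109, 94, 109, 94]
t=28: [46, 82, 46, 82]
t=29: [15, 92, 15, 92]
t=30: [36, 44, 36, 44]
t=31: [108, 108, 108, 108]
t=32: [84, 84, 84, 84]
t=33: [12, 12, 12, 12]
t=34: [36, 36, 36, 36]
t=35: [108, 108, 108, 108]

Answer: 4
Key observation: The state at step 31, [108, 108, 108, 108], reappears at step 35 — and no state repeats earlier — so the cycle the system enters has period 4.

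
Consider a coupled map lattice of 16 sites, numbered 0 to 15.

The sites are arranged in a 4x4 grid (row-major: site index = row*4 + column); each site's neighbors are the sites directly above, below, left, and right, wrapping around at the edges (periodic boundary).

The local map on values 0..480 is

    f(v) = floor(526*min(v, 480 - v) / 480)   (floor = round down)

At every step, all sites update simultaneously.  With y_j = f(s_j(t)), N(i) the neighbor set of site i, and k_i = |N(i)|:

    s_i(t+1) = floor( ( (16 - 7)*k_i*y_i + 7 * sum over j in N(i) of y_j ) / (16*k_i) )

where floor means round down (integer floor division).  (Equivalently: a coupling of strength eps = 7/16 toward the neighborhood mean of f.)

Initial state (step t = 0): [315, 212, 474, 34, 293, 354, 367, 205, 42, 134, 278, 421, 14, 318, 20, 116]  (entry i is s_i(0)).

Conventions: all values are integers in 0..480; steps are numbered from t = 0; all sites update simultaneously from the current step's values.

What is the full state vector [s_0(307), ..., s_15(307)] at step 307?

Simulating step by step:
t=0: [315, 212, 474, 34, 293, 354, 367, 205, 42, 134, 278, 421, 14, 318, 20, 116]
t=1: [154, 185, 48, 79, 179, 154, 133, 172, 72, 145, 163, 103, 66, 144, 69, 86]
t=2: [155, 173, 84, 103, 176, 171, 145, 164, 102, 152, 153, 121, 94, 143, 94, 90]
t=3: [160, 172, 113, 121, 178, 182, 157, 165, 127, 161, 155, 134, 116, 149, 114, 104]
t=4: [168, 177, 136, 138, 185, 191, 170, 171, 148, 172, 162, 147, 135, 158, 131, 121]
t=5: [179, 186, 157, 156, 194, 201, 183, 181, 167, 184, 173, 162, 153, 170, 149, 140]
t=6: [192, 198, 177, 174, 206, 213, 197, 194, 185, 198, 187, 178, 172, 184, 168, 160]
t=7: [207, 213, 196, 193, 220, 226, 213, 209, 203, 213, 203, 196, 191, 201, 188, 181]
t=8: [224, 230, 216, 213, 236, 241, 230, 227, 222, 230, 221, 215, 212, 220, 209, 203]
t=9: [244, 249, 238, 235, 254, 257, 249, 246, 243, 249, 242, 236, 234, 241, 231, 226]
t=10: [255, 254, 257, 256, 250, 247, 253, 255, 256, 254, 257, 256, 256, 257, 254, 250]
t=11: [246, 247, 245, 245, 250, 252, 247, 246, 245, 247, 245, 245, 245, 245, 246, 249]
t=12: [255, 254, 256, 256, 253, 251, 254, 255, 256, 255, 256, 256, 256, 256, 256, 254]
t=13: [246, 246, 245, 245, 247, 248, 246, 246, 245, 246, 245, 245, 245, 245, 245, 246]
t=14: [256, 256, 256, 256, 255, 254, 256, 256, 256, 256, 256, 256, 256, 256, 256, 256]
t=15: [245, 245, 245, 245, 245, 246, 245, 245, 245, 245, 245, 245, 245, 245, 245, 245]
t=16: [257, 256, 257, 257, 256, 256, 256, 257, 257, 256, 257, 257, 257, 257, 257, 257]
t=17: [244, 244, 244, 244, 244, 245, 244, 244, 244, 244, 244, 244, 244, 244, 244, 244]
t=18: [258, 257, 258, 258, 257, 257, 257, 258, 258, 257, 258, 258, 258, 258, 258, 258]
t=19: [243, 243, 243, 243, 243, 244, 243, 243, 243, 243, 243, 243, 243, 243, 243, 243]
t=20: [259, 258, 259, 259, 258, 258, 258, 259, 259, 258, 259, 259, 259, 259, 259, 259]
t=21: [242, 242, 242, 242, 242, 243, 242, 242, 242, 242, 242, 242, 242, 242, 242, 242]
t=22: [260, 259, 260, 260, 259, 259, 259, 260, 260, 259, 260, 260, 260, 260, 260, 260]
t=23: [241, 241, 241, 241, 241, 242, 241, 241, 241, 241, 241, 241, 241, 241, 241, 241]
t=24: [261, 260, 261, 261, 260, 260, 260, 261, 261, 260, 261, 261, 261, 261, 261, 261]
t=25: [239, 240, 239, 239, 240, 241, 240, 239, 239, 240, 239, 239, 239, 239, 239, 239]
t=26: [261, 262, 261, 261, 262, 261, 262, 261, 261, 262, 261, 261, 261, 261, 261, 261]
t=27: [238, 238, 238, 239, 238, 238, 238, 238, 238, 238, 238, 239, 239, 238, 239, 239]
t=28: [260, 260, 260, 260, 260, 260, 260, 260, 260, 260, 260, 260, 260, 260, 260, 261]
t=29: [241, 241, 241, 240, 241, 241, 241, 241, 241, 241, 241, 240, 240, 241, 240, 239]
t=30: [261, 261, 261, 262, 261, 261, 261, 261, 261, 261, 261, 262, 262, 261, 262, 261]
t=31: [238, 239, 238, 238, 239, 239, 239, 238, 238, 239, 238, 238, 238, 238, 238, 238]
t=32: [260, 260, 260, 260, 260, 261, 260, 260, 260, 260, 260, 260, 260, 260, 260, 260]
t=33: [241, 240, 241, 241, 240, 239, 240, 241, 241, 240, 241, 241, 241, 241, 241, 241]
t=34: [261, 262, 261, 261, 262, 261, 262, 261, 261, 262, 261, 261, 261, 261, 261, 261]

Answer: [238, 238, 238, 239, 238, 238, 238, 238, 238, 238, 238, 239, 239, 238, 239, 239]
Key observation: The state at step 26, [261, 262, 261, 261, 262, 261, 262, 261, 261, 262, 261, 261, 261, 261, 261, 261], reappears at step 34: the system is in a cycle of period 8 from step 26 on.  Therefore the state at step 307 equals the state at step 26 + ((307 - 26) mod 8) = 27, which is [238, 238, 238, 239, 238, 238, 238, 238, 238, 238, 238, 239, 239, 238, 239, 239].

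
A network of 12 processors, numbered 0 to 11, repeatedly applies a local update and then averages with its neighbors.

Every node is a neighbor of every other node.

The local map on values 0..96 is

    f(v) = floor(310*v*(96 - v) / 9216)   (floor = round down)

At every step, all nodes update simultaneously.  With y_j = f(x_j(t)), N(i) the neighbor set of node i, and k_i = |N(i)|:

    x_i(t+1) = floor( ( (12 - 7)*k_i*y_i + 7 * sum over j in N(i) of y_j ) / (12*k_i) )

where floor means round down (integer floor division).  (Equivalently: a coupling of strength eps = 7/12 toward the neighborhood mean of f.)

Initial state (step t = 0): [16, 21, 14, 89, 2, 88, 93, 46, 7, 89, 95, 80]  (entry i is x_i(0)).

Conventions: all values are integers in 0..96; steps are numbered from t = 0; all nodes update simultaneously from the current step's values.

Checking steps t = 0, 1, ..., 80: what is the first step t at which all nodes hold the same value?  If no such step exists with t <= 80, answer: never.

Simulating step by step:
t=0: [16, 21, 14, 89, 2, 88, 93, 46, 7, 89, 95, 80]  (not all equal)
t=1: [34, 37, 32, 26, 20, 27, 22, 46, 26, 26, 19, 34]  (not all equal)
t=2: [65, 66, 64, 62, 58, 62, 59, 68, 62, 62, 57, 65]  (not all equal)
t=3: [68, 68, 68, 69, 71, 69, 70, 67, 69, 69, 71, 68]  (not all equal)
t=4: [62, 62, 62, 62, 61, 62, 61, 63, 62, 62, 61, 62]  (not all equal)
t=5: [70, 70, 70, 70, 70, 70, 70, 69, 70, 70, 70, 70]  (not all equal)
t=6: [61, 61, 61, 61, 61, 61, 61, 61, 61, 61, 61, 61]  (all equal)

Answer: 6
Key observation: Synchronization is absorbing here: once all nodes are equal they stay equal, and step 6 is the first all-equal step.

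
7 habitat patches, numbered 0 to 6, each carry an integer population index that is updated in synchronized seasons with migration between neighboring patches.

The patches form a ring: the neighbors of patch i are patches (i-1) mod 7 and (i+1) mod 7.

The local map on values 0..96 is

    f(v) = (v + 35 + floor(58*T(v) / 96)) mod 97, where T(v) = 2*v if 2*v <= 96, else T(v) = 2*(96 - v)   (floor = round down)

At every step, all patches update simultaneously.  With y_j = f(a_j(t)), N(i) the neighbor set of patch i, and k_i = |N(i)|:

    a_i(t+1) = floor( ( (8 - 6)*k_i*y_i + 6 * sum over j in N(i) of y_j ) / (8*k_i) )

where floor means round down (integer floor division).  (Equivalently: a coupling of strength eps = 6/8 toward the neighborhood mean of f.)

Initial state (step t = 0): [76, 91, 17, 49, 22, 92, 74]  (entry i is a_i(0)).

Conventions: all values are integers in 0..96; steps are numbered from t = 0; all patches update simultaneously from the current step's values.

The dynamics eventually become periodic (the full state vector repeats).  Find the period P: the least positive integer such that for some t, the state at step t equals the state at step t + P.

Simulating step by step:
t=0: [76, 91, 17, 49, 22, 92, 74]
t=1: [36, 50, 47, 68, 49, 53, 36]
t=2: [26, 32, 41, 41, 41, 33, 26]
t=3: [60, 47, 20, 28, 21, 47, 61]
t=4: [41, 55, 71, 84, 71, 56, 41]
t=5: [33, 35, 39, 38, 39, 35, 33]
t=6: [11, 16, 19, 23, 19, 16, 11]
t=7: [63, 68, 77, 78, 77, 68, 63]
t=8: [39, 38, 37, 37, 37, 38, 39]
t=9: [22, 21, 19, 19, 19, 21, 22]
t=10: [82, 79, 77, 76, 77, 79, 82]
t=11: [36, 36, 37, 37, 37, 36, 36]
t=12: [17, 17, 18, 19, 18, 17, 17]
t=13: [72, 72, 74, 74, 74, 72, 72]
t=14: [39, 38, 38, 38, 38, 38, 39]
t=15: [22, 22, 21, 21, 21, 22, 22]
t=16: [83, 82, 81, 81, 81, 82, 83]
t=17: [36, 36, 36, 37, 36, 36, 36]
t=18: [17, 17, 17, 17, 17, 17, 17]
t=19: [72, 72, 72, 72, 72, 72, 72]
t=20: [39, 39, 39, 39, 39, 39, 39]
t=21: [24, 24, 24, 24, 24, 24, 24]
t=22: [88, 88, 88, 88, 88, 88, 88]
t=23: [35, 35, 35, 35, 35, 35, 35]
t=24: [15, 15, 15, 15, 15, 15, 15]
t=25: [68, 68, 68, 68, 68, 68, 68]
t=26: [39, 39, 39, 39, 39, 39, 39]

Answer: 6
Key observation: The state at step 20, [39, 39, 39, 39, 39, 39, 39], reappears at step 26 — and no state repeats earlier — so the cycle the system enters has period 6.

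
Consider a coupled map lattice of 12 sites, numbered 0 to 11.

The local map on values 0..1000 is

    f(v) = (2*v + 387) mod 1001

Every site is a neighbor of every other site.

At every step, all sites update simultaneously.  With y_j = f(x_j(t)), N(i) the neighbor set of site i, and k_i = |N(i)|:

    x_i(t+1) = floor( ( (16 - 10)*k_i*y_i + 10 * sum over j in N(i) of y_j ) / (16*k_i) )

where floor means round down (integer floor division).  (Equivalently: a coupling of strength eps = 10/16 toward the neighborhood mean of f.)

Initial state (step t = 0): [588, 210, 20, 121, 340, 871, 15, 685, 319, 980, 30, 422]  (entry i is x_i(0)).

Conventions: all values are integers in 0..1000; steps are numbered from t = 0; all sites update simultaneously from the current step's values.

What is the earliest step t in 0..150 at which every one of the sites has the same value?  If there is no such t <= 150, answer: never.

Simulating step by step:
t=0: [588, 210, 20, 121, 340, 871, 15, 685, 319, 980, 30, 422]  (not all equal)
t=1: [453, 531, 410, 474, 295, 315, 407, 515, 282, 384, 417, 348]  (not all equal)
t=2: [337, 386, 309, 350, 554, 249, 307, 376, 546, 293, 314, 270]  (not all equal)
t=3: [258, 289, 240, 266, 396, 521, 239, 283, 391, 549, 244, 534]  (not all equal)
t=4: [745, 764, 733, 750, 514, 594, 733, 761, 511, 611, 736, 602]  (not all equal)
t=5: [775, 787, 767, 778, 628, 679, 767, 785, 626, 690, 769, 684]  (not all equal)
t=6: [871, 879, 866, 873, 778, 810, 866, 878, 776, 817, 867, 813]  (not all equal)
t=7: [200, 205, 196, 201, 459, 161, 196, 204, 458, 165, 197, 163]  (not all equal)
t=8: [719, 722, 716, 719, 565, 694, 716, 721, 564, 697, 717, 695]  (not all equal)
t=9: [780, 782, 778, 780, 682, 764, 778, 781, 681, 766, 779, 765]  (not all equal)
t=10: [918, 919, 917, 918, 855, 908, 917, 918, 855, 909, 917, 908]  (not all equal)
t=11: [203, 203, 202, 203, 163, 196, 202, 203, 163, 197, 202, 196]  (not all equal)
t=12: [781, 781, 780, 781, 755, 776, 780, 781, 755, 777, 780, 776]  (not all equal)
t=13: [940, 940, 939, 940, 923, 936, 939, 940, 923, 937, 939, 936]  (not all equal)
t=14: [259, 259, 258, 259, 248, 257, 258, 259, 248, 257, 258, 257]  (not all equal)
t=15: [901, 901, 900, 901, 894, 900, 900, 901, 894, 900, 900, 900]  (not all equal)
t=16: [184, 184, 184, 184, 180, 184, 184, 184, 180, 184, 184, 184]  (not all equal)
t=17: [754, 754, 754, 754, 751, 754, 754, 754, 751, 754, 754, 754]  (not all equal)
t=18: [893, 893, 893, 893, 891, 893, 893, 893, 891, 893, 893, 893]  (not all equal)
t=19: [170, 170, 170, 170, 169, 170, 170, 170, 169, 170, 170, 170]  (not all equal)
t=20: [726, 726, 726, 726, 726, 726, 726, 726, 726, 726, 726, 726]  (all equal)

Answer: 20
Key observation: Synchronization is absorbing here: once all sites are equal they stay equal, and step 20 is the first all-equal step.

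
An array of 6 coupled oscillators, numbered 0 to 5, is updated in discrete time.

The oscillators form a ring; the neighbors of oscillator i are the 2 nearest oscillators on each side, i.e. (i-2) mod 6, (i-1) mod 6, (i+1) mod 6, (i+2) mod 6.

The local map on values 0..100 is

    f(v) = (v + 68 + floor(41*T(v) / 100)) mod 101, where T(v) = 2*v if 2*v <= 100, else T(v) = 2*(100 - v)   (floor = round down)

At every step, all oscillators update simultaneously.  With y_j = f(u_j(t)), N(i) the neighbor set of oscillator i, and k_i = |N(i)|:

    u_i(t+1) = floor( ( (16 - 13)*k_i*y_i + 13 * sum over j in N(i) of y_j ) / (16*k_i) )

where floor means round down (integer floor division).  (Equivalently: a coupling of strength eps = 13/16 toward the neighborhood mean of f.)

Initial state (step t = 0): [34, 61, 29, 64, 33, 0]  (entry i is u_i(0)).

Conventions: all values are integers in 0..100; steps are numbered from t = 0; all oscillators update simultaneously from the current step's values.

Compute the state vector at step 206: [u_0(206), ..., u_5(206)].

Answer: [59, 59, 59, 59, 59, 59]
Key observation: The state at step 6, [59, 59, 59, 59, 59, 59], reappears at step 7: the system is in a cycle of period 1 from step 6 on.  Therefore the state at step 206 equals the state at step 6 + ((206 - 6) mod 1) = 6, which is [59, 59, 59, 59, 59, 59].

Derivation:
t=0: [34, 61, 29, 64, 33, 0]
t=1: [40, 46, 38, 46, 40, 48]
t=2: [43, 45, 42, 45, 43, 46]
t=3: [46, 46, 45, 46, 46, 47]
t=4: [50, 50, 49, 50, 50, 50]
t=5: [57, 57, 57, 57, 57, 58]
t=6: [59, 59, 59, 59, 59, 59]
t=7: [59, 59, 59, 59, 59, 59]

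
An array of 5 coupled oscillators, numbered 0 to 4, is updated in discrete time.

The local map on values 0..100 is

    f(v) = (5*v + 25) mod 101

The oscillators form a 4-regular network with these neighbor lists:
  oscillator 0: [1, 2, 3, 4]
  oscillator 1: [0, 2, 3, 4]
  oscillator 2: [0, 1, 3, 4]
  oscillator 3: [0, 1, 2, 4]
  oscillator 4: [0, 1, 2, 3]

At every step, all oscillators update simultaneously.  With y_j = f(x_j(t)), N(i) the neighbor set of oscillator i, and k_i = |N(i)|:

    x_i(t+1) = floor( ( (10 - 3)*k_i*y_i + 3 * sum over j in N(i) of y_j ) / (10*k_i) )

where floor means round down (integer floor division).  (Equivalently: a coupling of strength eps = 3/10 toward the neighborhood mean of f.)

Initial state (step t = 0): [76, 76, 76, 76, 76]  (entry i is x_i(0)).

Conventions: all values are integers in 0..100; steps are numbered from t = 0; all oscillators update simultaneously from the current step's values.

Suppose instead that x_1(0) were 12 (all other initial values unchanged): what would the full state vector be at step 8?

Simulating step by step:
t=0: [76, 12, 76, 76, 76]
t=1: [7, 59, 7, 7, 7]
t=2: [56, 29, 56, 56, 56]
t=3: [7, 48, 7, 7, 7]
t=4: [60, 62, 60, 60, 60]
t=5: [22, 29, 22, 22, 22]
t=6: [36, 58, 36, 36, 36]
t=7: [3, 9, 3, 3, 3]
t=8: [42, 61, 42, 42, 42]

Answer: [42, 61, 42, 42, 42]
Key observation: This trace re-runs the system from the modified initial state.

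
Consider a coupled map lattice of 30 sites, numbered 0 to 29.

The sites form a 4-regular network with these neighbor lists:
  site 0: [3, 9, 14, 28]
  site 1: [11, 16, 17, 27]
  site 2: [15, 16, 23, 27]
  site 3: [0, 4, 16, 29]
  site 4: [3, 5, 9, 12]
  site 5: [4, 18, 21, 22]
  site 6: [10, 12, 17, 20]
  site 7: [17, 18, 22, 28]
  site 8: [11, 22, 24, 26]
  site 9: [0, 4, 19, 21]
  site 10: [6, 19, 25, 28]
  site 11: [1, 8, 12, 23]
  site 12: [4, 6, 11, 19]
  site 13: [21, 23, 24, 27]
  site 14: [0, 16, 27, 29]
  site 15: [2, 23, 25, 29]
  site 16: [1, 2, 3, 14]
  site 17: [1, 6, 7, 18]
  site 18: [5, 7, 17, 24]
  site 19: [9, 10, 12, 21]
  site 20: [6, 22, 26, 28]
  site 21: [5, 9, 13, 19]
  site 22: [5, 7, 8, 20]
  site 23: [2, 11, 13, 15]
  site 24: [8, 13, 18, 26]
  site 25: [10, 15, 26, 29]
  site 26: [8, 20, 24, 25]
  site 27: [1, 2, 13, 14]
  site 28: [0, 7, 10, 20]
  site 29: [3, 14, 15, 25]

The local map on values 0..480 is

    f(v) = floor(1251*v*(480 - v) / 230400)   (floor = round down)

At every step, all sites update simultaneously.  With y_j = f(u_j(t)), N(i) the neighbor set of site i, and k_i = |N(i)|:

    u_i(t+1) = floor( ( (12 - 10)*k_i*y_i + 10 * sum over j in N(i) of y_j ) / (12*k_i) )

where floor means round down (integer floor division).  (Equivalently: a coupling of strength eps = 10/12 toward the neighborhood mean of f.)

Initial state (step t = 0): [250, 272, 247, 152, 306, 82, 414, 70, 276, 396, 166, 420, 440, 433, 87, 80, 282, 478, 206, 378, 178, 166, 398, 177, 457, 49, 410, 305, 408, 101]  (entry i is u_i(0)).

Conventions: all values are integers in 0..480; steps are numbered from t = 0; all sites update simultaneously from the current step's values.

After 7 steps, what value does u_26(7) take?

Answer: u_26(7) = 295

Derivation:
t=0: [250, 272, 247, 152, 306, 82, 414, 70, 276, 396, 166, 420, 440, 433, 87, 80, 282, 478, 206, 378, 178, 166, 398, 177, 457, 49, 410, 305, 408, 101]
t=1: [217, 203, 272, 276, 198, 249, 165, 160, 160, 257, 178, 230, 178, 210, 262, 221, 274, 191, 133, 210, 181, 188, 222, 200, 192, 189, 185, 238, 243, 189]
t=2: [309, 306, 307, 304, 304, 293, 291, 290, 300, 305, 298, 297, 299, 304, 306, 303, 306, 282, 289, 299, 298, 307, 293, 308, 285, 298, 292, 308, 295, 304]
t=3: [290, 292, 288, 288, 291, 294, 296, 298, 296, 289, 295, 291, 293, 290, 288, 289, 289, 297, 299, 291, 296, 291, 295, 290, 296, 293, 295, 288, 293, 290]
t=4: [299, 298, 299, 298, 298, 296, 295, 295, 296, 298, 296, 297, 297, 298, 299, 298, 299, 295, 294, 297, 295, 298, 295, 299, 295, 297, 295, 299, 296, 299]
t=5: [293, 294, 293, 293, 294, 295, 295, 295, 295, 294, 295, 294, 295, 294, 293, 293, 293, 295, 295, 294, 295, 294, 295, 293, 295, 294, 295, 293, 295, 293]
t=6: [296, 296, 297, 296, 296, 296, 296, 296, 296, 296, 296, 296, 296, 296, 297, 296, 296, 296, 296, 296, 296, 296, 296, 296, 296, 296, 296, 296, 296, 296]
t=7: [295, 295, 295, 295, 295, 295, 295, 295, 295, 295, 295, 295, 295, 295, 295, 295, 295, 295, 295, 295, 295, 295, 295, 295, 295, 295, 295, 295, 295, 295]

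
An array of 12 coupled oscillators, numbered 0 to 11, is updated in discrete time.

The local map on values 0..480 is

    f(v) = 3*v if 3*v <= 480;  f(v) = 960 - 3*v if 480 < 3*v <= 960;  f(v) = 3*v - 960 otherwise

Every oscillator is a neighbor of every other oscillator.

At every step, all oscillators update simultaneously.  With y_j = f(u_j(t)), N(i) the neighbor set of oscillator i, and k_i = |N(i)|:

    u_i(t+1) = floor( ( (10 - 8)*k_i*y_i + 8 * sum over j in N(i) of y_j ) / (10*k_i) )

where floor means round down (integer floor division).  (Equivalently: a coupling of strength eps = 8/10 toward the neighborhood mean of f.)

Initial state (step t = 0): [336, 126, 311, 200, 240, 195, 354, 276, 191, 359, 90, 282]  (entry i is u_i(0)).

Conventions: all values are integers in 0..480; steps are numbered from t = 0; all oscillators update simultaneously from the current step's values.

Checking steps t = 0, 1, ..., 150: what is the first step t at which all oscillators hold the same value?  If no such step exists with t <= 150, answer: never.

Simulating step by step:
t=0: [336, 126, 311, 200, 240, 195, 354, 276, 191, 359, 90, 282]  (not all equal)
t=1: [191, 233, 188, 231, 216, 233, 198, 202, 234, 200, 219, 199]  (not all equal)
t=2: [332, 315, 333, 316, 322, 315, 329, 327, 315, 328, 321, 328]  (not all equal)
t=3: [21, 19, 22, 18, 18, 19, 20, 19, 19, 20, 17, 20]  (not all equal)
t=4: [58, 57, 59, 57, 57, 57, 58, 57, 57, 58, 57, 58]  (not all equal)
t=5: [172, 172, 173, 172, 172, 172, 172, 172, 172, 172, 172, 172]  (not all equal)
t=6: [443, 443, 443, 443, 443, 443, 443, 443, 443, 443, 443, 443]  (all equal)

Answer: 6
Key observation: Synchronization is absorbing here: once all oscillators are equal they stay equal, and step 6 is the first all-equal step.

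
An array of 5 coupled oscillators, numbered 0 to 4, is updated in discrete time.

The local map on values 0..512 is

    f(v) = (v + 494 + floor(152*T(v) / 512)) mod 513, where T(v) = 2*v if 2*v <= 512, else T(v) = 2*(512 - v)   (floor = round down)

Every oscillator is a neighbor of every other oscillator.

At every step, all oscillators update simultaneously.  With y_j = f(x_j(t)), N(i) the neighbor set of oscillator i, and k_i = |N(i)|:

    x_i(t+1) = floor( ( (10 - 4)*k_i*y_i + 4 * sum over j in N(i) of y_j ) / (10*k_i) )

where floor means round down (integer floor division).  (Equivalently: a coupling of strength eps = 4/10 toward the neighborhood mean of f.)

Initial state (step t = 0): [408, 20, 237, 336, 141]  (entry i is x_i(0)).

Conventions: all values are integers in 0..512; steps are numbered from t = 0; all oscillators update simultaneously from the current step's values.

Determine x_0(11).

Simulating step by step:
t=0: [408, 20, 237, 336, 141]
t=1: [369, 150, 323, 355, 247]
t=2: [404, 297, 395, 401, 374]
t=3: [442, 420, 440, 441, 436]
t=4: [462, 458, 462, 462, 461]
t=5: [471, 471, 471, 471, 471]
t=6: [476, 476, 476, 476, 476]
t=7: [478, 478, 478, 478, 478]
t=8: [479, 479, 479, 479, 479]
t=9: [479, 479, 479, 479, 479]
t=10: [479, 479, 479, 479, 479]
t=11: [479, 479, 479, 479, 479]

Answer: x_0(11) = 479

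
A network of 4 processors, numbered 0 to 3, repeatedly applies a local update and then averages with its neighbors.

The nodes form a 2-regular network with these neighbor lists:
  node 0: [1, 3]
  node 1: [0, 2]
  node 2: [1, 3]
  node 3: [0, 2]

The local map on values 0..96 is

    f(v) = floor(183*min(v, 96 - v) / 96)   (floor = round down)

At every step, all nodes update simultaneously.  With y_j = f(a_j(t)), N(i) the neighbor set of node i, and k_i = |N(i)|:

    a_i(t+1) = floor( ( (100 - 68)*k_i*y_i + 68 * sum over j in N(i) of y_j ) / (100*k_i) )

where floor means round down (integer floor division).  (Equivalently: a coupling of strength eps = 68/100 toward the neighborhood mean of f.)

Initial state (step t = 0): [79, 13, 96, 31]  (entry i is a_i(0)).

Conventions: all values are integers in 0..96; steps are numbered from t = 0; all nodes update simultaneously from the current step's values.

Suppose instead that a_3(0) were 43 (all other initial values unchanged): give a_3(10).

Answer: a_3(10) = 78
Key observation: This trace re-runs the system from the modified initial state.

Derivation:
t=0: [79, 13, 96, 43]
t=1: [45, 18, 35, 36]
t=2: [61, 62, 55, 73]
t=3: [57, 69, 61, 62]
t=4: [62, 63, 60, 68]
t=5: [59, 64, 60, 61]
t=6: [65, 66, 64, 68]
t=7: [56, 59, 56, 57]
t=8: [73, 74, 73, 75]
t=9: [41, 42, 41, 42]
t=10: [79, 78, 79, 78]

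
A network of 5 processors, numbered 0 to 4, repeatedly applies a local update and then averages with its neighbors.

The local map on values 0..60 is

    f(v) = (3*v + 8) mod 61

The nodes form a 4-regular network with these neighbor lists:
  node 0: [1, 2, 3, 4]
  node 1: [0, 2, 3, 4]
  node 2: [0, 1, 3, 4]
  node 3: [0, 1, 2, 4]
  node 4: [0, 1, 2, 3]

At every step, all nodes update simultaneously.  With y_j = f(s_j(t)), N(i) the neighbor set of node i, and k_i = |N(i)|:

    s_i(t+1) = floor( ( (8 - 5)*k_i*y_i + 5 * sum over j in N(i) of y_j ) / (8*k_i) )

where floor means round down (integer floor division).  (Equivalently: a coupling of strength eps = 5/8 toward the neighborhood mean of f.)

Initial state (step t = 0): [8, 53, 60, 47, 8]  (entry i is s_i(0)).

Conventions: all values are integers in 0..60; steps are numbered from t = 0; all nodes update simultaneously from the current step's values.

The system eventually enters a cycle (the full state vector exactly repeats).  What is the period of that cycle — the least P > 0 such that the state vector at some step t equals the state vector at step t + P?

Simulating step by step:
t=0: [8, 53, 60, 47, 8]
t=1: [29, 31, 23, 27, 29]
t=2: [31, 32, 27, 29, 31]
t=3: [37, 38, 35, 36, 37]
t=4: [47, 34, 46, 46, 47]
t=5: [29, 34, 28, 28, 29]
t=6: [35, 38, 34, 34, 35]
t=7: [42, 31, 42, 42, 42]
t=8: [16, 22, 16, 16, 16]
t=9: [49, 39, 49, 49, 49]
t=10: [28, 21, 28, 28, 28]
t=11: [27, 23, 27, 27, 27]
t=12: [26, 23, 26, 26, 26]
t=13: [23, 21, 23, 23, 23]
t=14: [15, 13, 15, 15, 15]
t=15: [52, 50, 52, 52, 52]
t=16: [41, 39, 41, 41, 41]
t=17: [8, 6, 8, 8, 8]
t=18: [31, 29, 31, 31, 31]
t=19: [39, 37, 39, 39, 39]
t=20: [11, 23, 11, 11, 11]
t=21: [37, 31, 37, 37, 37]
t=22: [55, 51, 55, 55, 55]
t=23: [49, 46, 49, 49, 49]
t=24: [31, 29, 31, 31, 31]

Answer: 6
Key observation: The state at step 18, [31, 29, 31, 31, 31], reappears at step 24 — and no state repeats earlier — so the cycle the system enters has period 6.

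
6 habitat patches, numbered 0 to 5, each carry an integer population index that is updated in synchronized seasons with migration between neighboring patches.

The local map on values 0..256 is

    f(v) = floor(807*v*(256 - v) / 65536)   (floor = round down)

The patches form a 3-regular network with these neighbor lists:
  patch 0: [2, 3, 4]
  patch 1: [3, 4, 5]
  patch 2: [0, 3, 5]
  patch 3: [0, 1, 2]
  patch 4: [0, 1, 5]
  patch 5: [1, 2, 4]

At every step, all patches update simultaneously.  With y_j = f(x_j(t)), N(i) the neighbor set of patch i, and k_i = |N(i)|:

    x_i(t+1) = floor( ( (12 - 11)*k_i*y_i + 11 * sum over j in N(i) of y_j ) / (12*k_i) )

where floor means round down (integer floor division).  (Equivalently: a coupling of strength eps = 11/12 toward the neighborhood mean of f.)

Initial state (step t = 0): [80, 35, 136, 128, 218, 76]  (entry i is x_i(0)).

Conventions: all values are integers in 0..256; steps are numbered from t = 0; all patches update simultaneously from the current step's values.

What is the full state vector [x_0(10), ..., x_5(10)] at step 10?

Answer: [198, 198, 198, 198, 198, 198]

Derivation:
t=0: [80, 35, 136, 128, 218, 76]
t=1: [168, 151, 182, 159, 141, 135]
t=2: [184, 196, 188, 181, 193, 187]
t=3: [158, 156, 162, 155, 154, 150]
t=4: [190, 193, 191, 189, 192, 191]
t=5: [152, 152, 153, 151, 151, 150]
t=6: [194, 194, 194, 194, 194, 194]
t=7: [148, 148, 148, 148, 148, 148]
t=8: [196, 196, 196, 196, 196, 196]
t=9: [144, 144, 144, 144, 144, 144]
t=10: [198, 198, 198, 198, 198, 198]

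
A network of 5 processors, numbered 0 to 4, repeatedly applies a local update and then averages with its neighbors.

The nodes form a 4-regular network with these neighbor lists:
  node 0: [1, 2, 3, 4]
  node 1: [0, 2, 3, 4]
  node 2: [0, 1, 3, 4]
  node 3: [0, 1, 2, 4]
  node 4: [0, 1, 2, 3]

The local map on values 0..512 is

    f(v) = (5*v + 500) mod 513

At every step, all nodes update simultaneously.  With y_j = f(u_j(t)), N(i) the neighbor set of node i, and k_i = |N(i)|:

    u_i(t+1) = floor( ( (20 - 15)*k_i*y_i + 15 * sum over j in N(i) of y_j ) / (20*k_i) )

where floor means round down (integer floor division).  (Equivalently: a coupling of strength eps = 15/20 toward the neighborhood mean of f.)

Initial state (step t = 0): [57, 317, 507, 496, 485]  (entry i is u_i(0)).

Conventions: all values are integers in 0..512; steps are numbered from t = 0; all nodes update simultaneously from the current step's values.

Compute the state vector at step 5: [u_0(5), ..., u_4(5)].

Answer: [35, 35, 38, 38, 38]

Derivation:
t=0: [57, 317, 507, 496, 485]
t=1: [307, 292, 320, 316, 313]
t=2: [219, 214, 191, 190, 189]
t=3: [258, 256, 281, 281, 281]
t=4: [313, 313, 321, 321, 321]
t=5: [35, 35, 38, 38, 38]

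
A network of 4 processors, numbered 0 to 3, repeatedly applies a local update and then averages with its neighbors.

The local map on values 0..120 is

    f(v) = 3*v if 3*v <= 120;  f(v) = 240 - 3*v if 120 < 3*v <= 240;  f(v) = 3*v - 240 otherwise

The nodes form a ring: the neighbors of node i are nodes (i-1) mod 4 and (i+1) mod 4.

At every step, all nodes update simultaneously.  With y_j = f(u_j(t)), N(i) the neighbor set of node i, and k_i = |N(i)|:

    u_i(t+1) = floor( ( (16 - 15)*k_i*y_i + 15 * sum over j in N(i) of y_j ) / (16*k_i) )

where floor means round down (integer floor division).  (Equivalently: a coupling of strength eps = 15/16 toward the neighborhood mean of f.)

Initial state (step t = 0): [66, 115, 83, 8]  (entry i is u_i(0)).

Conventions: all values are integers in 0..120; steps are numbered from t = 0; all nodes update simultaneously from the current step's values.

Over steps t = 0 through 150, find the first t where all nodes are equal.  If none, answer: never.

Answer: never
Key observation: The state at step 16 reappears at step 28 — the system is in a cycle of period 12 from step 16 on.  No step 0..28 is synchronized, and the cycle repeats forever, so no step up to 150 (or ever) has all nodes equal.

Derivation:
t=0: [66, 115, 83, 8]  (not all equal)
t=1: [63, 30, 61, 25]  (not all equal)
t=2: [80, 56, 80, 55]  (not all equal)
t=3: [68, 4, 68, 4]  (not all equal)
t=4: [13, 34, 13, 34]  (not all equal)
t=5: [98, 42, 98, 42]  (not all equal)
t=6: [110, 57, 110, 57]  (not all equal)
t=7: [70, 88, 70, 88]  (not all equal)
t=8: [24, 29, 24, 29]  (not all equal)
t=9: [86, 72, 86, 72]  (not all equal)
t=10: [23, 18, 23, 18]  (not all equal)
t=11: [54, 68, 54, 68]  (not all equal)
t=12: [38, 75, 38, 75]  (not all equal)
t=13: [21, 107, 21, 107]  (not all equal)
t=14: [79, 64, 79, 64]  (not all equal)
t=15: [45, 5, 45, 5]  (not all equal)
t=16: [20, 99, 20, 99]  (not all equal)
t=17: [57, 59, 57, 59]  (not all equal)
t=18: [63, 68, 63, 68]  (not all equal)
t=19: [36, 50, 36, 50]  (not all equal)
t=20: [91, 106, 91, 106]  (not all equal)
t=21: [75, 35, 75, 35]  (not all equal)
t=22: [99, 20, 99, 20]  (not all equal)
t=23: [59, 57, 59, 57]  (not all equal)
t=24: [68, 63, 68, 63]  (not all equal)
t=25: [50, 36, 50, 36]  (not all equal)
t=26: [106, 91, 106, 91]  (not all equal)
t=27: [35, 75, 35, 75]  (not all equal)
t=28: [20, 99, 20, 99]  (not all equal)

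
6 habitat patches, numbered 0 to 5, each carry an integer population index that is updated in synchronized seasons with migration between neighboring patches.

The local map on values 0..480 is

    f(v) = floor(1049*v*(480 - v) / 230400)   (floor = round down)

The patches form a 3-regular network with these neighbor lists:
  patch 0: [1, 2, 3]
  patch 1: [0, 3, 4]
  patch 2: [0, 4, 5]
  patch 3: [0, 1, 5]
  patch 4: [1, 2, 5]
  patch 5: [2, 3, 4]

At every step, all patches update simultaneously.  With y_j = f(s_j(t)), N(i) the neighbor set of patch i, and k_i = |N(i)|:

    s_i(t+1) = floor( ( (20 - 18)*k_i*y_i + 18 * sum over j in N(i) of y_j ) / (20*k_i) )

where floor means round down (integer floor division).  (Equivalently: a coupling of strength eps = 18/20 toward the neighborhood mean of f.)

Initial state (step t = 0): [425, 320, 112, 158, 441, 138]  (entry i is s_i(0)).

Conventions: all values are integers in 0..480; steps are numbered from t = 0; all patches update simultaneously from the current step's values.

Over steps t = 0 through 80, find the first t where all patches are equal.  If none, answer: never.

Simulating step by step:
t=0: [425, 320, 112, 158, 441, 138]  (not all equal)
t=1: [205, 147, 138, 189, 198, 170]  (not all equal)
t=2: [231, 250, 246, 240, 227, 239]  (not all equal)
t=3: [261, 261, 261, 261, 261, 261]  (all equal)

Answer: 3
Key observation: Synchronization is absorbing here: once all patches are equal they stay equal, and step 3 is the first all-equal step.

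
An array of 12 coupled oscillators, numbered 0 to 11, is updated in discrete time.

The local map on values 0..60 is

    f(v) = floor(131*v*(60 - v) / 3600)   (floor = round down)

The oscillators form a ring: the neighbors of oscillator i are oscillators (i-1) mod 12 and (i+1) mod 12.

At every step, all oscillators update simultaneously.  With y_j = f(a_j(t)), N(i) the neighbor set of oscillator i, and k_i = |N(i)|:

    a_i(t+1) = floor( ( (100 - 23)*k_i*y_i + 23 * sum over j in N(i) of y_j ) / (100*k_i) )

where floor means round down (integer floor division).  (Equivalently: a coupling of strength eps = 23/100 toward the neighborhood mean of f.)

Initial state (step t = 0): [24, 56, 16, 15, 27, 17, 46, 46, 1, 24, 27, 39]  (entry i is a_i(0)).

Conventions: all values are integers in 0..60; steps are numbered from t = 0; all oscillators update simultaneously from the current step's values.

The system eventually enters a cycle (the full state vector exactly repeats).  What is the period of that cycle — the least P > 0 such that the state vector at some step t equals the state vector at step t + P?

Answer: 1
Key observation: The state at step 4, [32, 32, 32, 32, 32, 32, 32, 32, 32, 32, 32, 32], reappears at step 5 — and no state repeats earlier — so the cycle the system enters has period 1.

Derivation:
t=0: [24, 56, 16, 15, 27, 17, 46, 46, 1, 24, 27, 39]
t=1: [28, 12, 22, 25, 30, 26, 23, 20, 7, 27, 31, 29]
t=2: [30, 22, 28, 31, 31, 31, 30, 27, 17, 29, 32, 32]
t=3: [31, 30, 31, 32, 32, 32, 32, 31, 27, 31, 32, 32]
t=4: [32, 32, 32, 32, 32, 32, 32, 32, 32, 32, 32, 32]
t=5: [32, 32, 32, 32, 32, 32, 32, 32, 32, 32, 32, 32]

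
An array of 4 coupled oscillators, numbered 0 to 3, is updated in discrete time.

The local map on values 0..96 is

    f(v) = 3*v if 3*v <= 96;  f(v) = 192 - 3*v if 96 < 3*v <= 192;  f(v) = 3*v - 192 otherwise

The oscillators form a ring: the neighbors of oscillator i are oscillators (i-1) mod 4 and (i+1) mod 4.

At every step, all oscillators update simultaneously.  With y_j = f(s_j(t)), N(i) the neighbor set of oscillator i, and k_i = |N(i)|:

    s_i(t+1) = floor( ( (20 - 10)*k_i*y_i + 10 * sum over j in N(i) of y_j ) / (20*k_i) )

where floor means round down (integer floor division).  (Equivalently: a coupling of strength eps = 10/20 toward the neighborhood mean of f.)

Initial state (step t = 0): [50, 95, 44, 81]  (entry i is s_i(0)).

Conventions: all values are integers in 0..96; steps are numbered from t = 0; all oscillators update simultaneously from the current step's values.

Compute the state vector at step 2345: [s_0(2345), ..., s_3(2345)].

Answer: [69, 75, 75, 69]
Key observation: The state at step 14, [12, 30, 30, 12], reappears at step 20: the system is in a cycle of period 6 from step 14 on.  Therefore the state at step 2345 equals the state at step 14 + ((2345 - 14) mod 6) = 17, which is [69, 75, 75, 69].

Derivation:
t=0: [50, 95, 44, 81]
t=1: [57, 72, 66, 51]
t=2: [26, 18, 18, 26]
t=3: [72, 60, 60, 72]
t=4: [21, 15, 15, 21]
t=5: [58, 49, 49, 58]
t=6: [24, 38, 38, 24]
t=7: [73, 76, 76, 73]
t=8: [29, 33, 33, 29]
t=9: [88, 91, 91, 88]
t=10: [74, 78, 78, 74]
t=11: [33, 39, 39, 33]
t=12: [88, 79, 79, 88]
t=13: [65, 51, 51, 65]
t=14: [12, 30, 30, 12]
t=15: [49, 76, 76, 49]
t=16: [42, 38, 38, 42]
t=17: [69, 75, 75, 69]
t=18: [19, 28, 28, 19]
t=19: [63, 77, 77, 63]
t=20: [12, 30, 30, 12]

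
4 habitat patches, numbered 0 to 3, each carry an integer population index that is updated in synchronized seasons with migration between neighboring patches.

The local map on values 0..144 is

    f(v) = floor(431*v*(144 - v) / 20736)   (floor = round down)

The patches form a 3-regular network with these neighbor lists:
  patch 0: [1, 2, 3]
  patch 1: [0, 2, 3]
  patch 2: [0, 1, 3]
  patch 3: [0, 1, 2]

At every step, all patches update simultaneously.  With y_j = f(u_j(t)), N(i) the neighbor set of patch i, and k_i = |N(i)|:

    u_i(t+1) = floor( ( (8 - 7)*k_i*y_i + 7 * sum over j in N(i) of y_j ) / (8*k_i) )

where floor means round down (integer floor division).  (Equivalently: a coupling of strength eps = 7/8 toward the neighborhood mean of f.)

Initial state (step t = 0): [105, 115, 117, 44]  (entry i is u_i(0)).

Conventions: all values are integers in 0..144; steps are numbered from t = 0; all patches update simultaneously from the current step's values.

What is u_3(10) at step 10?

Simulating step by step:
t=0: [105, 115, 117, 44]
t=1: [76, 78, 79, 75]
t=2: [106, 106, 106, 106]
t=3: [83, 83, 83, 83]
t=4: [105, 105, 105, 105]
t=5: [85, 85, 85, 85]
t=6: [104, 104, 104, 104]
t=7: [86, 86, 86, 86]
t=8: [103, 103, 103, 103]
t=9: [87, 87, 87, 87]
t=10: [103, 103, 103, 103]

Answer: u_3(10) = 103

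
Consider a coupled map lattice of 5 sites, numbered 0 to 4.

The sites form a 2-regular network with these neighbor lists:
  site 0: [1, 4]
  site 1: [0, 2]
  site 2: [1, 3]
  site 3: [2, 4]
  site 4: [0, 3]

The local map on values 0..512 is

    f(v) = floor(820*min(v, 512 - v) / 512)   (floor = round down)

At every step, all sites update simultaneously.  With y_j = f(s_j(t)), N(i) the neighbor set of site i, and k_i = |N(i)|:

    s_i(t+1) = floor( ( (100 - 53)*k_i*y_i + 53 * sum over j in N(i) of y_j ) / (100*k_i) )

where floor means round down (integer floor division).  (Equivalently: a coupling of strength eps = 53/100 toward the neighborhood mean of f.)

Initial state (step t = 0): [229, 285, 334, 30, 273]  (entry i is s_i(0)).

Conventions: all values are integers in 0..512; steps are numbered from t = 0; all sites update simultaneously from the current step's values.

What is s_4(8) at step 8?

Answer: s_4(8) = 261

Derivation:
t=0: [229, 285, 334, 30, 273]
t=1: [369, 343, 242, 199, 289]
t=2: [273, 290, 337, 346, 312]
t=3: [358, 342, 295, 283, 321]
t=4: [268, 284, 332, 344, 305]
t=5: [367, 351, 303, 290, 330]
t=6: [254, 270, 319, 332, 292]
t=7: [386, 371, 324, 310, 349]
t=8: [223, 238, 286, 300, 261]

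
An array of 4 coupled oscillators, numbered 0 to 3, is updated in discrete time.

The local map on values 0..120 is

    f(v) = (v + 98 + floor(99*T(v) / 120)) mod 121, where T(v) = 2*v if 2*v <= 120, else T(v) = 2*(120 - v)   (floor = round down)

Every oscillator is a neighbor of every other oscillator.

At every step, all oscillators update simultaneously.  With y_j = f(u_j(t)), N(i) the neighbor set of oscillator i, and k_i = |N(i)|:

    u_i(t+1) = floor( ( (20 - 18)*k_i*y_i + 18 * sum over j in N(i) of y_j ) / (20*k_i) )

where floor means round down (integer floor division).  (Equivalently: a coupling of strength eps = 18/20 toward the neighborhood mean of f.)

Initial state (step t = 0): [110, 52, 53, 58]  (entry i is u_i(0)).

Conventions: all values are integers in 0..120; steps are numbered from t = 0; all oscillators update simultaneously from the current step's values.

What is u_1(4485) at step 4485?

Simulating step by step:
t=0: [110, 52, 53, 58]
t=1: [82, 80, 79, 101]
t=2: [33, 33, 33, 12]
t=3: [47, 47, 47, 58]
t=4: [73, 73, 73, 91]
t=5: [38, 38, 38, 16]
t=6: [59, 59, 59, 71]
t=7: [10, 10, 10, 11]
t=8: [3, 3, 3, 3]
t=9: [105, 105, 105, 105]
t=10: [106, 106, 106, 106]
t=11: [106, 106, 106, 106]

Answer: u_1(4485) = 106
Key observation: The state at step 10, [106, 106, 106, 106], reappears at step 11: the system is in a cycle of period 1 from step 10 on.  Therefore the state at step 4485 equals the state at step 10 + ((4485 - 10) mod 1) = 10, which is [106, 106, 106, 106].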